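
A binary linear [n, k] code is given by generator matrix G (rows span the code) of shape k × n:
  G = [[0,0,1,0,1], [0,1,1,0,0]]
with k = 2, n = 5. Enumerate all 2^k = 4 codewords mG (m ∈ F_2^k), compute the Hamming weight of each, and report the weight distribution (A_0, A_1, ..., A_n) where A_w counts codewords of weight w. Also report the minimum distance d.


Weight distribution: A_0 = 1, A_2 = 3. Minimum distance d = 2.

Enumerate all 2^2 = 4 messages m ∈ F_2^2.
For each, compute codeword c = mG in F_2^5, then tally its weight.
  m = 00 → c = 00000, weight = 0.
  m = 10 → c = 00101, weight = 2.
  m = 01 → c = 01100, weight = 2.
  m = 11 → c = 01001, weight = 2.
Tally weights:
  weight 0: 1 codewords.
  weight 2: 3 codewords.
Minimum distance d = smallest w > 0 with A_w > 0 = 2.
Sanity: Σ A_w = 4 = 2^2 = 4 ✓.


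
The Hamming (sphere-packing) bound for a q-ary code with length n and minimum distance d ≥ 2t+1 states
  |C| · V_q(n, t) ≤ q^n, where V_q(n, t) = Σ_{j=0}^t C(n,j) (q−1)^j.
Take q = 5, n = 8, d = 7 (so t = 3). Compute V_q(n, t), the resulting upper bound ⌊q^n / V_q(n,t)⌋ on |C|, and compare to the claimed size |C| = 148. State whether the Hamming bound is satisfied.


V_q(n, t) = 4065, q^n = 390625, Hamming bound = 96, |C| = 148 > bound (violated).

Step 1: Compute V_q(n, t) = Σ_{j=0}^3 C(n, j) (q−1)^j.
  j = 0: C(8,0)·(4)^0 = 1·1 = 1.
  j = 1: C(8,1)·(4)^1 = 8·4 = 32.
  j = 2: C(8,2)·(4)^2 = 28·16 = 448.
  j = 3: C(8,3)·(4)^3 = 56·64 = 3584.
  V_q(n, t) = 1 + 32 + 448 + 3584 = 4065.
Step 2: q^n = 5^8 = 390625.
Step 3: Hamming bound ⌊q^n / V_q(n,t)⌋ = ⌊390625/4065⌋ = 96.
Step 4: Compare |C| = 148 to 96: violated.
The claimed |C| lies above the Hamming bound, so no 5-ary code of length 8 with d ≥ 7 can have 148 codewords.


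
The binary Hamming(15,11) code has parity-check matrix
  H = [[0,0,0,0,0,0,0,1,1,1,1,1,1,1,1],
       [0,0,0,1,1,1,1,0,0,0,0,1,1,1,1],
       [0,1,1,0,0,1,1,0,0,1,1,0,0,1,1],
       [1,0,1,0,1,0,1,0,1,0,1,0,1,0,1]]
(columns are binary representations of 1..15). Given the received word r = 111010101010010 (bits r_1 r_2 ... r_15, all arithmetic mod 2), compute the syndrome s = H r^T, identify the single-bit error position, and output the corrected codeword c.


s = (1, 1, 1, 0)^T, error position = 14, corrected codeword c = 111010101010000

Compute s = H r^T mod 2 one row at a time:
  s_1 = 0 + 1 + 0 + 1 + 0 + 0 + 1 + 0 = 3 ≡ 1 (mod 2).
  s_2 = 0 + 1 + 0 + 1 + 0 + 0 + 1 + 0 = 3 ≡ 1 (mod 2).
  s_3 = 1 + 1 + 0 + 1 + 0 + 1 + 1 + 0 = 5 ≡ 1 (mod 2).
  s_4 = 1 + 1 + 1 + 1 + 1 + 1 + 0 + 0 = 6 ≡ 0 (mod 2).
s = (1, 1, 1, 0)^T — this equals column 14 of H (binary 1110), so error is at position 14.
Correct: flip bit 14 of r = 111010101010010 to get c = 111010101010000.


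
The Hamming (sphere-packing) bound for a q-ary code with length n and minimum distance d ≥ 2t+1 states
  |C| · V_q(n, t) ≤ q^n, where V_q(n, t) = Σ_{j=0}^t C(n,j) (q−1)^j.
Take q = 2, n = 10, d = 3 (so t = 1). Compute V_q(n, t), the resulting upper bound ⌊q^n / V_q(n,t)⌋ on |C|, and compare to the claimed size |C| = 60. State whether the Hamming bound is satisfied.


V_q(n, t) = 11, q^n = 1024, Hamming bound = 93, |C| = 60 ≤ bound (satisfied).

Step 1: Compute V_q(n, t) = Σ_{j=0}^1 C(n, j) (q−1)^j.
  j = 0: C(10,0)·(1)^0 = 1·1 = 1.
  j = 1: C(10,1)·(1)^1 = 10·1 = 10.
  V_q(n, t) = 1 + 10 = 11.
Step 2: q^n = 2^10 = 1024.
Step 3: Hamming bound ⌊q^n / V_q(n,t)⌋ = ⌊1024/11⌋ = 93.
Step 4: Compare |C| = 60 to 93: satisfied.
The claimed |C| lies below the Hamming bound.


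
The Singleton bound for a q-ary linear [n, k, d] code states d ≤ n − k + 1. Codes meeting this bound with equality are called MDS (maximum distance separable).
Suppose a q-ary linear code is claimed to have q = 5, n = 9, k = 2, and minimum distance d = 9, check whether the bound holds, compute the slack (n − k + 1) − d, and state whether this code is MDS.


Singleton RHS = n − k + 1 = 8, slack = -1, bound violated (no such code; not MDS).

Singleton bound: d ≤ n − k + 1.
Here n = 9, k = 2, so n − k + 1 = 8.
Given d = 9, check d ≤ 8: NO.
Slack = (n − k + 1) − d = -1.
The slack is negative: d = 9 exceeds n − k + 1 = 8 by 1, so the Singleton bound is violated and no linear [9, 2, 9]_5 code can exist. In particular it is not MDS (MDS requires d = n − k + 1 exactly).
Description: the claimed parameters are [9, 2, 9]_5; such a code would be impossible (violates the Singleton bound).


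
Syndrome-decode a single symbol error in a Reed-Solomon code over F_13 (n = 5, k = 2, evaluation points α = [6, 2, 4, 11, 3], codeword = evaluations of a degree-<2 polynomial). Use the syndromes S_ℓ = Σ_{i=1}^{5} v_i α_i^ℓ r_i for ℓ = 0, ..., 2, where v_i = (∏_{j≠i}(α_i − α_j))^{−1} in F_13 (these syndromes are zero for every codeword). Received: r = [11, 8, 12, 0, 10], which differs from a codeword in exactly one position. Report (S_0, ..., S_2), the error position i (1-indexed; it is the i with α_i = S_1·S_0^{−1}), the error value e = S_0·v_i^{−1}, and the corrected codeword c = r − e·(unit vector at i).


S = (6, 10, 8), error at position 1, error magnitude e = 8, c = [3, 8, 12, 0, 10].

Step 1: column multipliers v_i = (∏_{j≠i}(α_i − α_j))^{−1} mod 13.
  i = 1 (α = 6): (6−2)(6−4)(6−11)(6−3) = 4·2·(−5)·3 = −120 ≡ 10, so v_1 = 10^{−1} = 4 (mod 13).
  i = 2 (α = 2): (2−6)(2−4)(2−11)(2−3) = (−4)·(−2)·(−9)·(−1) = 72 ≡ 7, so v_2 = 7^{−1} = 2 (mod 13).
  i = 3 (α = 4): (4−6)(4−2)(4−11)(4−3) = (−2)·2·(−7)·1 = 28 ≡ 2, so v_3 = 2^{−1} = 7 (mod 13).
  i = 4 (α = 11): (11−6)(11−2)(11−4)(11−3) = 5·9·7·8 = 2520 ≡ 11, so v_4 = 11^{−1} = 6 (mod 13).
  i = 5 (α = 3): (3−6)(3−2)(3−4)(3−11) = (−3)·1·(−1)·(−8) = −24 ≡ 2, so v_5 = 2^{−1} = 7 (mod 13).
  v = [4, 2, 7, 6, 7].
Step 2: syndromes of r = [11, 8, 12, 0, 10] (all sums mod 13).
  S_0 = Σ v_i r_i = 4·11 + 2·8 + 7·12 + 6·0 + 7·10 = 214 ≡ 6.
  S_1 = Σ v_i α_i r_i = 4·6·11 + 2·2·8 + 7·4·12 + 6·11·0 + 7·3·10 = 842 ≡ 10.
  α_i^2 mod 13 = [10, 4, 3, 4, 9].
  S_2 = Σ v_i α_i^2 r_i = 4·10·11 + 2·4·8 + 7·3·12 + 6·4·0 + 7·9·10 = 1386 ≡ 8.
  S = (6, 10, 8) ≠ 0, so r is not a codeword (an error is present).
Step 3: locate the error. For a single error e at position i, S_ℓ = v_i·e·α_i^ℓ, so α_err = S_1/S_0.
  S_0^{−1} = 6^{−1} = 11 (mod 13), so α_err = 10·11 = 110 ≡ 6 = α_1. Error position i = 1.
  Consistency check: S_2/S_1 = 8·4 = 32 ≡ 6 = α_err ✓ (single-error assumption holds).
Step 4: error magnitude e = S_0/v_1 = S_0·∏_{j≠1}(α_1 − α_j) = 6·10 = 60 ≡ 8 (mod 13).
Step 5: correct position 1: c_1 = r_1 − e = 11 − 8 ≡ 3 (mod 13). Hence c = [3, 8, 12, 0, 10].
  Check: interpolating c through the α_i gives m(x) = 4 + 2·x (degree < 2) with m(α_i) = c_i for every i, so c is indeed a codeword.


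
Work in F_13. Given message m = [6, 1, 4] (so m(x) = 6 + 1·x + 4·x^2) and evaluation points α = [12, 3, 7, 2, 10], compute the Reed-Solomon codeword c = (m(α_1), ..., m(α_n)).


c = [9, 6, 1, 11, 0]

Message polynomial: m(x) = 6 + 1·x + 4·x^2 (mod 13).
For each evaluation point α_i, compute m(α_i) mod 13:
  α_1 = 12: Horner steps 4 → 10 → 9, so m(12) = 9.
  α_2 = 3: Horner steps 4 → 0 → 6, so m(3) = 6.
  α_3 = 7: Horner steps 4 → 3 → 1, so m(7) = 1.
  α_4 = 2: Horner steps 4 → 9 → 11, so m(2) = 11.
  α_5 = 10: Horner steps 4 → 2 → 0, so m(10) = 0.
Codeword c = [9, 6, 1, 11, 0] ∈ F_13^5.


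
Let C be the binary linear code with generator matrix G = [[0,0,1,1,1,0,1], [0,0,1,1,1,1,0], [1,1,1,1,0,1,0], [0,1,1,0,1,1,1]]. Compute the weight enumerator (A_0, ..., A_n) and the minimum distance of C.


Weight distribution: A_0 = 1, A_2 = 2, A_3 = 4, A_4 = 5, A_5 = 4. Minimum distance d = 2.

Enumerate all 2^4 = 16 messages m ∈ F_2^4.
For each, compute codeword c = mG in F_2^7, then tally its weight.
  m = 0000 → c = 0000000, weight = 0.
  m = 1000 → c = 0011101, weight = 4.
  m = 0100 → c = 0011110, weight = 4.
  m = 1100 → c = 0000011, weight = 2.
  m = 0010 → c = 1111010, weight = 5.
  m = 1010 → c = 1100111, weight = 5.
  m = 0110 → c = 1100100, weight = 3.
  m = 1110 → c = 1111001, weight = 5.
  m = 0001 → c = 0110111, weight = 5.
  m = 1001 → c = 0101010, weight = 3.
  m = 0101 → c = 0101001, weight = 3.
  m = 1101 → c = 0110100, weight = 3.
  m = 0011 → c = 1001101, weight = 4.
  m = 1011 → c = 1010000, weight = 2.
  m = 0111 → c = 1010011, weight = 4.
  m = 1111 → c = 1001110, weight = 4.
Tally weights:
  weight 0: 1 codewords.
  weight 2: 2 codewords.
  weight 3: 4 codewords.
  weight 4: 5 codewords.
  weight 5: 4 codewords.
Minimum distance d = smallest w > 0 with A_w > 0 = 2.
Sanity: Σ A_w = 16 = 2^4 = 16 ✓.


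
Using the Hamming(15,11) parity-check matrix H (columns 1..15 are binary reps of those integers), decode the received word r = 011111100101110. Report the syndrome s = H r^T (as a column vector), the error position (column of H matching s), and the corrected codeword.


s = (0, 1, 0, 0)^T, error position = 4, corrected codeword c = 011011100101110

Compute s = H r^T mod 2 one row at a time:
  s_1 = 0 + 0 + 1 + 0 + 1 + 1 + 1 + 0 = 4 ≡ 0 (mod 2).
  s_2 = 1 + 1 + 1 + 1 + 1 + 1 + 1 + 0 = 7 ≡ 1 (mod 2).
  s_3 = 1 + 1 + 1 + 1 + 1 + 0 + 1 + 0 = 6 ≡ 0 (mod 2).
  s_4 = 0 + 1 + 1 + 1 + 0 + 0 + 1 + 0 = 4 ≡ 0 (mod 2).
s = (0, 1, 0, 0)^T — this equals column 4 of H (binary 0100), so error is at position 4.
Correct: flip bit 4 of r = 011111100101110 to get c = 011011100101110.


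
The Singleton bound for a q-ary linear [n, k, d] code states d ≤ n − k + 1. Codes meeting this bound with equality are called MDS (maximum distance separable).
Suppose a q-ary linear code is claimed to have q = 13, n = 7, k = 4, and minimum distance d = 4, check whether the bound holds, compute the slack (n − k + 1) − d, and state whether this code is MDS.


Singleton RHS = n − k + 1 = 4, slack = 0, bound satisfied, MDS.

Singleton bound: d ≤ n − k + 1.
Here n = 7, k = 4, so n − k + 1 = 4.
Given d = 4, check d ≤ 4: YES.
Slack = (n − k + 1) − d = 0.
The code is MDS (slack = 0).
Description: the claimed parameters are [7, 4, 4]_13; such a code would be MDS (meets Singleton bound).


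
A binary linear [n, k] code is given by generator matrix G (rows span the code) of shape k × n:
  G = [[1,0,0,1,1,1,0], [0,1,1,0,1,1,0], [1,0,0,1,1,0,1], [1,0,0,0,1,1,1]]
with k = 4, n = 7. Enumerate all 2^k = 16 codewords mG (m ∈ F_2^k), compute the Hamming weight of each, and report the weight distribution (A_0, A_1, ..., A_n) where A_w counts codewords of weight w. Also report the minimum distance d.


Weight distribution: A_0 = 1, A_2 = 4, A_4 = 9, A_6 = 2. Minimum distance d = 2.

Enumerate all 2^4 = 16 messages m ∈ F_2^4.
For each, compute codeword c = mG in F_2^7, then tally its weight.
  m = 0000 → c = 0000000, weight = 0.
  m = 1000 → c = 1001110, weight = 4.
  m = 0100 → c = 0110110, weight = 4.
  m = 1100 → c = 1111000, weight = 4.
  m = 0010 → c = 1001101, weight = 4.
  m = 1010 → c = 0000011, weight = 2.
  m = 0110 → c = 1111011, weight = 6.
  m = 1110 → c = 0110101, weight = 4.
  m = 0001 → c = 1000111, weight = 4.
  m = 1001 → c = 0001001, weight = 2.
  m = 0101 → c = 1110001, weight = 4.
  m = 1101 → c = 0111111, weight = 6.
  m = 0011 → c = 0001010, weight = 2.
  m = 1011 → c = 1000100, weight = 2.
  m = 0111 → c = 0111100, weight = 4.
  m = 1111 → c = 1110010, weight = 4.
Tally weights:
  weight 0: 1 codewords.
  weight 2: 4 codewords.
  weight 4: 9 codewords.
  weight 6: 2 codewords.
Minimum distance d = smallest w > 0 with A_w > 0 = 2.
Sanity: Σ A_w = 16 = 2^4 = 16 ✓.


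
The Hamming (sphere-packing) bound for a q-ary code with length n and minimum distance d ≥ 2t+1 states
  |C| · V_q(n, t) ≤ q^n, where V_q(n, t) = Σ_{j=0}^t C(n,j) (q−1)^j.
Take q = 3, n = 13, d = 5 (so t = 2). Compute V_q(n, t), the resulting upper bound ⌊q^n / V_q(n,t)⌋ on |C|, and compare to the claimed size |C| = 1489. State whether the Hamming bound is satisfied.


V_q(n, t) = 339, q^n = 1594323, Hamming bound = 4703, |C| = 1489 ≤ bound (satisfied).

Step 1: Compute V_q(n, t) = Σ_{j=0}^2 C(n, j) (q−1)^j.
  j = 0: C(13,0)·(2)^0 = 1·1 = 1.
  j = 1: C(13,1)·(2)^1 = 13·2 = 26.
  j = 2: C(13,2)·(2)^2 = 78·4 = 312.
  V_q(n, t) = 1 + 26 + 312 = 339.
Step 2: q^n = 3^13 = 1594323.
Step 3: Hamming bound ⌊q^n / V_q(n,t)⌋ = ⌊1594323/339⌋ = 4703.
Step 4: Compare |C| = 1489 to 4703: satisfied.
The claimed |C| lies below the Hamming bound.


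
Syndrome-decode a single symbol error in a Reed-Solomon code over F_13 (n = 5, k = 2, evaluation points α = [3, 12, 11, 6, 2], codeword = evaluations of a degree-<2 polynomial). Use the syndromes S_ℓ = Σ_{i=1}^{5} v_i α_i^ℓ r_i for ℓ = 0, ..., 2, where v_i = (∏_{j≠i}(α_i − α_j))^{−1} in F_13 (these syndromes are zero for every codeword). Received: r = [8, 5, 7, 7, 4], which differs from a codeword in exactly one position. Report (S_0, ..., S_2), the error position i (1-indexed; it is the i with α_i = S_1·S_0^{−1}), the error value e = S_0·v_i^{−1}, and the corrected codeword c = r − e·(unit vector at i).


S = (8, 10, 6), error at position 3, error magnitude e = 6, c = [8, 5, 1, 7, 4].

Step 1: column multipliers v_i = (∏_{j≠i}(α_i − α_j))^{−1} mod 13.
  i = 1 (α = 3): (3−12)(3−11)(3−6)(3−2) = (−9)·(−8)·(−3)·1 = −216 ≡ 5, so v_1 = 5^{−1} = 8 (mod 13).
  i = 2 (α = 12): (12−3)(12−11)(12−6)(12−2) = 9·1·6·10 = 540 ≡ 7, so v_2 = 7^{−1} = 2 (mod 13).
  i = 3 (α = 11): (11−3)(11−12)(11−6)(11−2) = 8·(−1)·5·9 = −360 ≡ 4, so v_3 = 4^{−1} = 10 (mod 13).
  i = 4 (α = 6): (6−3)(6−12)(6−11)(6−2) = 3·(−6)·(−5)·4 = 360 ≡ 9, so v_4 = 9^{−1} = 3 (mod 13).
  i = 5 (α = 2): (2−3)(2−12)(2−11)(2−6) = (−1)·(−10)·(−9)·(−4) = 360 ≡ 9, so v_5 = 9^{−1} = 3 (mod 13).
  v = [8, 2, 10, 3, 3].
Step 2: syndromes of r = [8, 5, 7, 7, 4] (all sums mod 13).
  S_0 = Σ v_i r_i = 8·8 + 2·5 + 10·7 + 3·7 + 3·4 = 177 ≡ 8.
  S_1 = Σ v_i α_i r_i = 8·3·8 + 2·12·5 + 10·11·7 + 3·6·7 + 3·2·4 = 1232 ≡ 10.
  α_i^2 mod 13 = [9, 1, 4, 10, 4].
  S_2 = Σ v_i α_i^2 r_i = 8·9·8 + 2·1·5 + 10·4·7 + 3·10·7 + 3·4·4 = 1124 ≡ 6.
  S = (8, 10, 6) ≠ 0, so r is not a codeword (an error is present).
Step 3: locate the error. For a single error e at position i, S_ℓ = v_i·e·α_i^ℓ, so α_err = S_1/S_0.
  S_0^{−1} = 8^{−1} = 5 (mod 13), so α_err = 10·5 = 50 ≡ 11 = α_3. Error position i = 3.
  Consistency check: S_2/S_1 = 6·4 = 24 ≡ 11 = α_err ✓ (single-error assumption holds).
Step 4: error magnitude e = S_0/v_3 = S_0·∏_{j≠3}(α_3 − α_j) = 8·4 = 32 ≡ 6 (mod 13).
Step 5: correct position 3: c_3 = r_3 − e = 7 − 6 ≡ 1 (mod 13). Hence c = [8, 5, 1, 7, 4].
  Check: interpolating c through the α_i gives m(x) = 9 + 4·x (degree < 2) with m(α_i) = c_i for every i, so c is indeed a codeword.


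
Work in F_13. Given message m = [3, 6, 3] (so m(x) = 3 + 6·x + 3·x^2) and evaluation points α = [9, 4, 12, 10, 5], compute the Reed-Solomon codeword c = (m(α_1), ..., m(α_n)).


c = [1, 10, 0, 12, 4]

Message polynomial: m(x) = 3 + 6·x + 3·x^2 (mod 13).
For each evaluation point α_i, compute m(α_i) mod 13:
  α_1 = 9: Horner steps 3 → 7 → 1, so m(9) = 1.
  α_2 = 4: Horner steps 3 → 5 → 10, so m(4) = 10.
  α_3 = 12: Horner steps 3 → 3 → 0, so m(12) = 0.
  α_4 = 10: Horner steps 3 → 10 → 12, so m(10) = 12.
  α_5 = 5: Horner steps 3 → 8 → 4, so m(5) = 4.
Codeword c = [1, 10, 0, 12, 4] ∈ F_13^5.


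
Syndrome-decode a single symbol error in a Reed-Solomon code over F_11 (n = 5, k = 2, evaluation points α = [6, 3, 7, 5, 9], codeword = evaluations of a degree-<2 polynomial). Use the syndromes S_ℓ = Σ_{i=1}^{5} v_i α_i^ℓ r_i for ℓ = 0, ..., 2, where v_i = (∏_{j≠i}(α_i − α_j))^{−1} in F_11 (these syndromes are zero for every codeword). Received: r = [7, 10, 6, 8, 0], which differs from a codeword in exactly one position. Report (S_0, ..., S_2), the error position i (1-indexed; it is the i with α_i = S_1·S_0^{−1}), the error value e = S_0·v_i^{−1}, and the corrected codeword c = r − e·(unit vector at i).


S = (7, 8, 6), error at position 5, error magnitude e = 7, c = [7, 10, 6, 8, 4].

Step 1: column multipliers v_i = (∏_{j≠i}(α_i − α_j))^{−1} mod 11.
  i = 1 (α = 6): (6−3)(6−7)(6−5)(6−9) = 3·(−1)·1·(−3) = 9 ≡ 9, so v_1 = 9^{−1} = 5 (mod 11).
  i = 2 (α = 3): (3−6)(3−7)(3−5)(3−9) = (−3)·(−4)·(−2)·(−6) = 144 ≡ 1, so v_2 = 1^{−1} = 1 (mod 11).
  i = 3 (α = 7): (7−6)(7−3)(7−5)(7−9) = 1·4·2·(−2) = −16 ≡ 6, so v_3 = 6^{−1} = 2 (mod 11).
  i = 4 (α = 5): (5−6)(5−3)(5−7)(5−9) = (−1)·2·(−2)·(−4) = −16 ≡ 6, so v_4 = 6^{−1} = 2 (mod 11).
  i = 5 (α = 9): (9−6)(9−3)(9−7)(9−5) = 3·6·2·4 = 144 ≡ 1, so v_5 = 1^{−1} = 1 (mod 11).
  v = [5, 1, 2, 2, 1].
Step 2: syndromes of r = [7, 10, 6, 8, 0] (all sums mod 11).
  S_0 = Σ v_i r_i = 5·7 + 1·10 + 2·6 + 2·8 + 1·0 = 73 ≡ 7.
  S_1 = Σ v_i α_i r_i = 5·6·7 + 1·3·10 + 2·7·6 + 2·5·8 + 1·9·0 = 404 ≡ 8.
  α_i^2 mod 11 = [3, 9, 5, 3, 4].
  S_2 = Σ v_i α_i^2 r_i = 5·3·7 + 1·9·10 + 2·5·6 + 2·3·8 + 1·4·0 = 303 ≡ 6.
  S = (7, 8, 6) ≠ 0, so r is not a codeword (an error is present).
Step 3: locate the error. For a single error e at position i, S_ℓ = v_i·e·α_i^ℓ, so α_err = S_1/S_0.
  S_0^{−1} = 7^{−1} = 8 (mod 11), so α_err = 8·8 = 64 ≡ 9 = α_5. Error position i = 5.
  Consistency check: S_2/S_1 = 6·7 = 42 ≡ 9 = α_err ✓ (single-error assumption holds).
Step 4: error magnitude e = S_0/v_5 = S_0·∏_{j≠5}(α_5 − α_j) = 7·1 = 7 ≡ 7 (mod 11).
Step 5: correct position 5: c_5 = r_5 − e = 0 − 7 ≡ 4 (mod 11). Hence c = [7, 10, 6, 8, 4].
  Check: interpolating c through the α_i gives m(x) = 2 + 10·x (degree < 2) with m(α_i) = c_i for every i, so c is indeed a codeword.


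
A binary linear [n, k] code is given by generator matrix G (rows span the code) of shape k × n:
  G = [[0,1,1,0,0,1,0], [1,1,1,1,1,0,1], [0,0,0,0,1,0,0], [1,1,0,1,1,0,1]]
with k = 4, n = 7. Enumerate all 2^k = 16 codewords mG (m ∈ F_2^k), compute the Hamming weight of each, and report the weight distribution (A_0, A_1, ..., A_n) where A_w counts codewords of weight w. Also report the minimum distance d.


Weight distribution: A_0 = 1, A_1 = 2, A_2 = 2, A_3 = 2, A_4 = 3, A_5 = 4, A_6 = 2. Minimum distance d = 1.

Enumerate all 2^4 = 16 messages m ∈ F_2^4.
For each, compute codeword c = mG in F_2^7, then tally its weight.
  m = 0000 → c = 0000000, weight = 0.
  m = 1000 → c = 0110010, weight = 3.
  m = 0100 → c = 1111101, weight = 6.
  m = 1100 → c = 1001111, weight = 5.
  m = 0010 → c = 0000100, weight = 1.
  m = 1010 → c = 0110110, weight = 4.
  m = 0110 → c = 1111001, weight = 5.
  m = 1110 → c = 1001011, weight = 4.
  m = 0001 → c = 1101101, weight = 5.
  m = 1001 → c = 1011111, weight = 6.
  m = 0101 → c = 0010000, weight = 1.
  m = 1101 → c = 0100010, weight = 2.
  m = 0011 → c = 1101001, weight = 4.
  m = 1011 → c = 1011011, weight = 5.
  m = 0111 → c = 0010100, weight = 2.
  m = 1111 → c = 0100110, weight = 3.
Tally weights:
  weight 0: 1 codewords.
  weight 1: 2 codewords.
  weight 2: 2 codewords.
  weight 3: 2 codewords.
  weight 4: 3 codewords.
  weight 5: 4 codewords.
  weight 6: 2 codewords.
Minimum distance d = smallest w > 0 with A_w > 0 = 1.
Sanity: Σ A_w = 16 = 2^4 = 16 ✓.


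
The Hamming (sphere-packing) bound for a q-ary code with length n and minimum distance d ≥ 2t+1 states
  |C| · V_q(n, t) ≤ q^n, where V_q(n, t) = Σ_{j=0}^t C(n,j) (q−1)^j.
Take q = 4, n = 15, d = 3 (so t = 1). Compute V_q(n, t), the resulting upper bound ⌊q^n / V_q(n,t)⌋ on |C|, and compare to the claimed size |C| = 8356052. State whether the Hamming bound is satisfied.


V_q(n, t) = 46, q^n = 1073741824, Hamming bound = 23342213, |C| = 8356052 ≤ bound (satisfied).

Step 1: Compute V_q(n, t) = Σ_{j=0}^1 C(n, j) (q−1)^j.
  j = 0: C(15,0)·(3)^0 = 1·1 = 1.
  j = 1: C(15,1)·(3)^1 = 15·3 = 45.
  V_q(n, t) = 1 + 45 = 46.
Step 2: q^n = 4^15 = 1073741824.
Step 3: Hamming bound ⌊q^n / V_q(n,t)⌋ = ⌊1073741824/46⌋ = 23342213.
Step 4: Compare |C| = 8356052 to 23342213: satisfied.
The claimed |C| lies below the Hamming bound.


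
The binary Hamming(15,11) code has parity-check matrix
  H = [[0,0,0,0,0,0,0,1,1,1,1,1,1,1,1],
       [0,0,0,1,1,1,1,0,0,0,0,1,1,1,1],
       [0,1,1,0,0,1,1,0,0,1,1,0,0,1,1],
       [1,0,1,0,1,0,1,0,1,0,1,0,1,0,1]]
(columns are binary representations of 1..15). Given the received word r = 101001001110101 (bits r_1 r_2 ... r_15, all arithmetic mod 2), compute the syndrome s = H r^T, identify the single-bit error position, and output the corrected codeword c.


s = (1, 1, 1, 0)^T, error position = 14, corrected codeword c = 101001001110111

Compute s = H r^T mod 2 one row at a time:
  s_1 = 0 + 1 + 1 + 1 + 0 + 1 + 0 + 1 = 5 ≡ 1 (mod 2).
  s_2 = 0 + 0 + 1 + 0 + 0 + 1 + 0 + 1 = 3 ≡ 1 (mod 2).
  s_3 = 0 + 1 + 1 + 0 + 1 + 1 + 0 + 1 = 5 ≡ 1 (mod 2).
  s_4 = 1 + 1 + 0 + 0 + 1 + 1 + 1 + 1 = 6 ≡ 0 (mod 2).
s = (1, 1, 1, 0)^T — this equals column 14 of H (binary 1110), so error is at position 14.
Correct: flip bit 14 of r = 101001001110101 to get c = 101001001110111.


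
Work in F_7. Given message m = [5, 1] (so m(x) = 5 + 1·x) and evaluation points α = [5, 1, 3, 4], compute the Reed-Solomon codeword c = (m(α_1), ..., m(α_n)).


c = [3, 6, 1, 2]

Message polynomial: m(x) = 5 + 1·x (mod 7).
For each evaluation point α_i, compute m(α_i) mod 7:
  α_1 = 5: Horner steps 1 → 3, so m(5) = 3.
  α_2 = 1: Horner steps 1 → 6, so m(1) = 6.
  α_3 = 3: Horner steps 1 → 1, so m(3) = 1.
  α_4 = 4: Horner steps 1 → 2, so m(4) = 2.
Codeword c = [3, 6, 1, 2] ∈ F_7^4.


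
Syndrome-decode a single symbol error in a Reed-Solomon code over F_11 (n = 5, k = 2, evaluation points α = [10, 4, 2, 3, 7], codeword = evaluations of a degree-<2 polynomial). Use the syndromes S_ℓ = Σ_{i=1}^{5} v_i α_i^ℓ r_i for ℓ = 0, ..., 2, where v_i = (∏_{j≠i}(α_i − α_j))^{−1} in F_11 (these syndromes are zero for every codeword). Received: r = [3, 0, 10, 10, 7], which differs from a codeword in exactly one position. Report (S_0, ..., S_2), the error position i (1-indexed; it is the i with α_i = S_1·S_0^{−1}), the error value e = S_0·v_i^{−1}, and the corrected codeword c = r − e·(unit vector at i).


S = (1, 3, 9), error at position 4, error magnitude e = 5, c = [3, 0, 10, 5, 7].

Step 1: column multipliers v_i = (∏_{j≠i}(α_i − α_j))^{−1} mod 11.
  i = 1 (α = 10): (10−4)(10−2)(10−3)(10−7) = 6·8·7·3 = 1008 ≡ 7, so v_1 = 7^{−1} = 8 (mod 11).
  i = 2 (α = 4): (4−10)(4−2)(4−3)(4−7) = (−6)·2·1·(−3) = 36 ≡ 3, so v_2 = 3^{−1} = 4 (mod 11).
  i = 3 (α = 2): (2−10)(2−4)(2−3)(2−7) = (−8)·(−2)·(−1)·(−5) = 80 ≡ 3, so v_3 = 3^{−1} = 4 (mod 11).
  i = 4 (α = 3): (3−10)(3−4)(3−2)(3−7) = (−7)·(−1)·1·(−4) = −28 ≡ 5, so v_4 = 5^{−1} = 9 (mod 11).
  i = 5 (α = 7): (7−10)(7−4)(7−2)(7−3) = (−3)·3·5·4 = −180 ≡ 7, so v_5 = 7^{−1} = 8 (mod 11).
  v = [8, 4, 4, 9, 8].
Step 2: syndromes of r = [3, 0, 10, 10, 7] (all sums mod 11).
  S_0 = Σ v_i r_i = 8·3 + 4·0 + 4·10 + 9·10 + 8·7 = 210 ≡ 1.
  S_1 = Σ v_i α_i r_i = 8·10·3 + 4·4·0 + 4·2·10 + 9·3·10 + 8·7·7 = 982 ≡ 3.
  α_i^2 mod 11 = [1, 5, 4, 9, 5].
  S_2 = Σ v_i α_i^2 r_i = 8·1·3 + 4·5·0 + 4·4·10 + 9·9·10 + 8·5·7 = 1274 ≡ 9.
  S = (1, 3, 9) ≠ 0, so r is not a codeword (an error is present).
Step 3: locate the error. For a single error e at position i, S_ℓ = v_i·e·α_i^ℓ, so α_err = S_1/S_0.
  S_0^{−1} = 1^{−1} = 1 (mod 11), so α_err = 3·1 = 3 ≡ 3 = α_4. Error position i = 4.
  Consistency check: S_2/S_1 = 9·4 = 36 ≡ 3 = α_err ✓ (single-error assumption holds).
Step 4: error magnitude e = S_0/v_4 = S_0·∏_{j≠4}(α_4 − α_j) = 1·5 = 5 ≡ 5 (mod 11).
Step 5: correct position 4: c_4 = r_4 − e = 10 − 5 ≡ 5 (mod 11). Hence c = [3, 0, 10, 5, 7].
  Check: interpolating c through the α_i gives m(x) = 9 + 6·x (degree < 2) with m(α_i) = c_i for every i, so c is indeed a codeword.


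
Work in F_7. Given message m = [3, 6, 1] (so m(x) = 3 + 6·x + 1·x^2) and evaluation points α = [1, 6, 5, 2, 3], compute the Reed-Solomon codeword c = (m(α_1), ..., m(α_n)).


c = [3, 5, 2, 5, 2]

Message polynomial: m(x) = 3 + 6·x + 1·x^2 (mod 7).
For each evaluation point α_i, compute m(α_i) mod 7:
  α_1 = 1: Horner steps 1 → 0 → 3, so m(1) = 3.
  α_2 = 6: Horner steps 1 → 5 → 5, so m(6) = 5.
  α_3 = 5: Horner steps 1 → 4 → 2, so m(5) = 2.
  α_4 = 2: Horner steps 1 → 1 → 5, so m(2) = 5.
  α_5 = 3: Horner steps 1 → 2 → 2, so m(3) = 2.
Codeword c = [3, 5, 2, 5, 2] ∈ F_7^5.


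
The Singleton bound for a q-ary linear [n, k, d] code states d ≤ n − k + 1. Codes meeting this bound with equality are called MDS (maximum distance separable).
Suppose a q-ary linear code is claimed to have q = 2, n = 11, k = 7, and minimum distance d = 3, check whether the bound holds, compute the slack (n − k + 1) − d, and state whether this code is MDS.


Singleton RHS = n − k + 1 = 5, slack = 2, bound satisfied, not MDS.

Singleton bound: d ≤ n − k + 1.
Here n = 11, k = 7, so n − k + 1 = 5.
Given d = 3, check d ≤ 5: YES.
Slack = (n − k + 1) − d = 2.
The code is NOT MDS (slack = 2 > 0).
Description: the claimed parameters are [11, 7, 3]_2; such a code would be non-MDS.


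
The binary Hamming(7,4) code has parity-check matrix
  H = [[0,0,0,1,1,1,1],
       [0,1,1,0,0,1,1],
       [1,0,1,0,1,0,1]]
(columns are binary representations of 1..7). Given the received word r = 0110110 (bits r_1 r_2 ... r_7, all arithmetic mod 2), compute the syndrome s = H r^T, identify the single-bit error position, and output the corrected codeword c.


s = (0, 1, 0)^T, error position = 2, corrected codeword c = 0010110

Compute s = H r^T mod 2 one row at a time:
  s_1 = 0 + 1 + 1 + 0 = 2 ≡ 0 (mod 2).
  s_2 = 1 + 1 + 1 + 0 = 3 ≡ 1 (mod 2).
  s_3 = 0 + 1 + 1 + 0 = 2 ≡ 0 (mod 2).
s = (0, 1, 0)^T — this equals column 2 of H (binary 010), so error is at position 2.
Correct: flip bit 2 of r = 0110110 to get c = 0010110.


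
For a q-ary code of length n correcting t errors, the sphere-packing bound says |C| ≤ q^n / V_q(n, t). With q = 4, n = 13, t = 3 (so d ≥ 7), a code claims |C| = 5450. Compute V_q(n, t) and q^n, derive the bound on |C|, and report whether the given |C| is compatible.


V_q(n, t) = 8464, q^n = 67108864, Hamming bound = 7928, |C| = 5450 ≤ bound (satisfied).

Step 1: Compute V_q(n, t) = Σ_{j=0}^3 C(n, j) (q−1)^j.
  j = 0: C(13,0)·(3)^0 = 1·1 = 1.
  j = 1: C(13,1)·(3)^1 = 13·3 = 39.
  j = 2: C(13,2)·(3)^2 = 78·9 = 702.
  j = 3: C(13,3)·(3)^3 = 286·27 = 7722.
  V_q(n, t) = 1 + 39 + 702 + 7722 = 8464.
Step 2: q^n = 4^13 = 67108864.
Step 3: Hamming bound ⌊q^n / V_q(n,t)⌋ = ⌊67108864/8464⌋ = 7928.
Step 4: Compare |C| = 5450 to 7928: satisfied.
The claimed |C| lies below the Hamming bound.


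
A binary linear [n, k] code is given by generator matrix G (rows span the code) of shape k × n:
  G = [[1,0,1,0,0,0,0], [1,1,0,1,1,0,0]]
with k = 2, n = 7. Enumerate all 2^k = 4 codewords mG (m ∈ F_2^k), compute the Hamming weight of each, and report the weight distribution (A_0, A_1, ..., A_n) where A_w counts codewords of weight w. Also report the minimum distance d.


Weight distribution: A_0 = 1, A_2 = 1, A_4 = 2. Minimum distance d = 2.

Enumerate all 2^2 = 4 messages m ∈ F_2^2.
For each, compute codeword c = mG in F_2^7, then tally its weight.
  m = 00 → c = 0000000, weight = 0.
  m = 10 → c = 1010000, weight = 2.
  m = 01 → c = 1101100, weight = 4.
  m = 11 → c = 0111100, weight = 4.
Tally weights:
  weight 0: 1 codewords.
  weight 2: 1 codewords.
  weight 4: 2 codewords.
Minimum distance d = smallest w > 0 with A_w > 0 = 2.
Sanity: Σ A_w = 4 = 2^2 = 4 ✓.


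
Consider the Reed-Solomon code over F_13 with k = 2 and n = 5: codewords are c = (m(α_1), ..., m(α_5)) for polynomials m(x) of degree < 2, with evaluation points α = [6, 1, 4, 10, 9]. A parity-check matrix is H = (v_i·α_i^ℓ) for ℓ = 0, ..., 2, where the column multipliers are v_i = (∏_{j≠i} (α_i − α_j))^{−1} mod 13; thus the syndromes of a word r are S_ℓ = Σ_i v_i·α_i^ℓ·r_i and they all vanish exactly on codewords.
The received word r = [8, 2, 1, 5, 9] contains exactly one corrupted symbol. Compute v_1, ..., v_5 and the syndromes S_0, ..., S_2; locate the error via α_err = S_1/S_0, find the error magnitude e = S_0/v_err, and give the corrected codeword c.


S = (12, 9, 10), error at position 3, error magnitude e = 11, c = [8, 2, 3, 5, 9].

Step 1: column multipliers v_i = (∏_{j≠i}(α_i − α_j))^{−1} mod 13.
  i = 1 (α = 6): (6−1)(6−4)(6−10)(6−9) = 5·2·(−4)·(−3) = 120 ≡ 3, so v_1 = 3^{−1} = 9 (mod 13).
  i = 2 (α = 1): (1−6)(1−4)(1−10)(1−9) = (−5)·(−3)·(−9)·(−8) = 1080 ≡ 1, so v_2 = 1^{−1} = 1 (mod 13).
  i = 3 (α = 4): (4−6)(4−1)(4−10)(4−9) = (−2)·3·(−6)·(−5) = −180 ≡ 2, so v_3 = 2^{−1} = 7 (mod 13).
  i = 4 (α = 10): (10−6)(10−1)(10−4)(10−9) = 4·9·6·1 = 216 ≡ 8, so v_4 = 8^{−1} = 5 (mod 13).
  i = 5 (α = 9): (9−6)(9−1)(9−4)(9−10) = 3·8·5·(−1) = −120 ≡ 10, so v_5 = 10^{−1} = 4 (mod 13).
  v = [9, 1, 7, 5, 4].
Step 2: syndromes of r = [8, 2, 1, 5, 9] (all sums mod 13).
  S_0 = Σ v_i r_i = 9·8 + 1·2 + 7·1 + 5·5 + 4·9 = 142 ≡ 12.
  S_1 = Σ v_i α_i r_i = 9·6·8 + 1·1·2 + 7·4·1 + 5·10·5 + 4·9·9 = 1036 ≡ 9.
  α_i^2 mod 13 = [10, 1, 3, 9, 3].
  S_2 = Σ v_i α_i^2 r_i = 9·10·8 + 1·1·2 + 7·3·1 + 5·9·5 + 4·3·9 = 1076 ≡ 10.
  S = (12, 9, 10) ≠ 0, so r is not a codeword (an error is present).
Step 3: locate the error. For a single error e at position i, S_ℓ = v_i·e·α_i^ℓ, so α_err = S_1/S_0.
  S_0^{−1} = 12^{−1} = 12 (mod 13), so α_err = 9·12 = 108 ≡ 4 = α_3. Error position i = 3.
  Consistency check: S_2/S_1 = 10·3 = 30 ≡ 4 = α_err ✓ (single-error assumption holds).
Step 4: error magnitude e = S_0/v_3 = S_0·∏_{j≠3}(α_3 − α_j) = 12·2 = 24 ≡ 11 (mod 13).
Step 5: correct position 3: c_3 = r_3 − e = 1 − 11 ≡ 3 (mod 13). Hence c = [8, 2, 3, 5, 9].
  Check: interpolating c through the α_i gives m(x) = 6 + 9·x (degree < 2) with m(α_i) = c_i for every i, so c is indeed a codeword.


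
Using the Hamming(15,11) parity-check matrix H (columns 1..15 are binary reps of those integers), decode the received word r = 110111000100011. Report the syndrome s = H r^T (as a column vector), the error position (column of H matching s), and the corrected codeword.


s = (1, 1, 1, 1)^T, error position = 15, corrected codeword c = 110111000100010

Compute s = H r^T mod 2 one row at a time:
  s_1 = 0 + 0 + 1 + 0 + 0 + 0 + 1 + 1 = 3 ≡ 1 (mod 2).
  s_2 = 1 + 1 + 1 + 0 + 0 + 0 + 1 + 1 = 5 ≡ 1 (mod 2).
  s_3 = 1 + 0 + 1 + 0 + 1 + 0 + 1 + 1 = 5 ≡ 1 (mod 2).
  s_4 = 1 + 0 + 1 + 0 + 0 + 0 + 0 + 1 = 3 ≡ 1 (mod 2).
s = (1, 1, 1, 1)^T — this equals column 15 of H (binary 1111), so error is at position 15.
Correct: flip bit 15 of r = 110111000100011 to get c = 110111000100010.


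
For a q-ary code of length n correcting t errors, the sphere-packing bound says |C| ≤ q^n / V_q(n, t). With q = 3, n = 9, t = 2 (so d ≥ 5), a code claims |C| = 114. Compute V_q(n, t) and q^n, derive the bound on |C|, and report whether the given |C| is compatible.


V_q(n, t) = 163, q^n = 19683, Hamming bound = 120, |C| = 114 ≤ bound (satisfied).

Step 1: Compute V_q(n, t) = Σ_{j=0}^2 C(n, j) (q−1)^j.
  j = 0: C(9,0)·(2)^0 = 1·1 = 1.
  j = 1: C(9,1)·(2)^1 = 9·2 = 18.
  j = 2: C(9,2)·(2)^2 = 36·4 = 144.
  V_q(n, t) = 1 + 18 + 144 = 163.
Step 2: q^n = 3^9 = 19683.
Step 3: Hamming bound ⌊q^n / V_q(n,t)⌋ = ⌊19683/163⌋ = 120.
Step 4: Compare |C| = 114 to 120: satisfied.
The claimed |C| lies below the Hamming bound.


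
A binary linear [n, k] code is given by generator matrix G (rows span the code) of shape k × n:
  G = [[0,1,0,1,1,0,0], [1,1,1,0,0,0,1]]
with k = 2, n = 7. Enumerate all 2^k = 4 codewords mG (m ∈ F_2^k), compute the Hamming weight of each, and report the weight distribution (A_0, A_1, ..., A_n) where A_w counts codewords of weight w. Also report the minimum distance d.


Weight distribution: A_0 = 1, A_3 = 1, A_4 = 1, A_5 = 1. Minimum distance d = 3.

Enumerate all 2^2 = 4 messages m ∈ F_2^2.
For each, compute codeword c = mG in F_2^7, then tally its weight.
  m = 00 → c = 0000000, weight = 0.
  m = 10 → c = 0101100, weight = 3.
  m = 01 → c = 1110001, weight = 4.
  m = 11 → c = 1011101, weight = 5.
Tally weights:
  weight 0: 1 codewords.
  weight 3: 1 codewords.
  weight 4: 1 codewords.
  weight 5: 1 codewords.
Minimum distance d = smallest w > 0 with A_w > 0 = 3.
Sanity: Σ A_w = 4 = 2^2 = 4 ✓.


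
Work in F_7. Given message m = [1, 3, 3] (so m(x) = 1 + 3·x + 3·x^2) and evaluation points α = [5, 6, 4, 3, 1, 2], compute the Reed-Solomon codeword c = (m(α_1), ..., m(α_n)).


c = [0, 1, 5, 2, 0, 5]

Message polynomial: m(x) = 1 + 3·x + 3·x^2 (mod 7).
For each evaluation point α_i, compute m(α_i) mod 7:
  α_1 = 5: Horner steps 3 → 4 → 0, so m(5) = 0.
  α_2 = 6: Horner steps 3 → 0 → 1, so m(6) = 1.
  α_3 = 4: Horner steps 3 → 1 → 5, so m(4) = 5.
  α_4 = 3: Horner steps 3 → 5 → 2, so m(3) = 2.
  α_5 = 1: Horner steps 3 → 6 → 0, so m(1) = 0.
  α_6 = 2: Horner steps 3 → 2 → 5, so m(2) = 5.
Codeword c = [0, 1, 5, 2, 0, 5] ∈ F_7^6.


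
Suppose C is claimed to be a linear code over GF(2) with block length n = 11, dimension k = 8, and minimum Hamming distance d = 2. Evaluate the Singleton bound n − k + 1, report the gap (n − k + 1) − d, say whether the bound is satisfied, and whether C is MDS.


Singleton RHS = n − k + 1 = 4, slack = 2, bound satisfied, not MDS.

Singleton bound: d ≤ n − k + 1.
Here n = 11, k = 8, so n − k + 1 = 4.
Given d = 2, check d ≤ 4: YES.
Slack = (n − k + 1) − d = 2.
The code is NOT MDS (slack = 2 > 0).
Description: the claimed parameters are [11, 8, 2]_2; such a code would be non-MDS.


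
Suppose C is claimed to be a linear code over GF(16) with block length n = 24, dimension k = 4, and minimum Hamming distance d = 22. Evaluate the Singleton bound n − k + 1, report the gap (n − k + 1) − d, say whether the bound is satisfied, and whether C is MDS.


Singleton RHS = n − k + 1 = 21, slack = -1, bound violated (no such code; not MDS).

Singleton bound: d ≤ n − k + 1.
Here n = 24, k = 4, so n − k + 1 = 21.
Given d = 22, check d ≤ 21: NO.
Slack = (n − k + 1) − d = -1.
The slack is negative: d = 22 exceeds n − k + 1 = 21 by 1, so the Singleton bound is violated and no linear [24, 4, 22]_16 code can exist. In particular it is not MDS (MDS requires d = n − k + 1 exactly).
Description: the claimed parameters are [24, 4, 22]_16; such a code would be impossible (violates the Singleton bound).


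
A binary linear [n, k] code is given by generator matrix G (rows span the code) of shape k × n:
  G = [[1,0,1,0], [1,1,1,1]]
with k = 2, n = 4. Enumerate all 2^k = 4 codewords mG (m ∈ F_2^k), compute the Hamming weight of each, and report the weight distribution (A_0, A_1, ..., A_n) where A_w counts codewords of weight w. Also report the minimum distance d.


Weight distribution: A_0 = 1, A_2 = 2, A_4 = 1. Minimum distance d = 2.

Enumerate all 2^2 = 4 messages m ∈ F_2^2.
For each, compute codeword c = mG in F_2^4, then tally its weight.
  m = 00 → c = 0000, weight = 0.
  m = 10 → c = 1010, weight = 2.
  m = 01 → c = 1111, weight = 4.
  m = 11 → c = 0101, weight = 2.
Tally weights:
  weight 0: 1 codewords.
  weight 2: 2 codewords.
  weight 4: 1 codewords.
Minimum distance d = smallest w > 0 with A_w > 0 = 2.
Sanity: Σ A_w = 4 = 2^2 = 4 ✓.


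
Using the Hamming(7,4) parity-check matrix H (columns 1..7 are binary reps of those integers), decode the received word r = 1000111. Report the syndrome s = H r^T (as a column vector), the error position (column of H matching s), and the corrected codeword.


s = (1, 0, 1)^T, error position = 5, corrected codeword c = 1000011

Compute s = H r^T mod 2 one row at a time:
  s_1 = 0 + 1 + 1 + 1 = 3 ≡ 1 (mod 2).
  s_2 = 0 + 0 + 1 + 1 = 2 ≡ 0 (mod 2).
  s_3 = 1 + 0 + 1 + 1 = 3 ≡ 1 (mod 2).
s = (1, 0, 1)^T — this equals column 5 of H (binary 101), so error is at position 5.
Correct: flip bit 5 of r = 1000111 to get c = 1000011.


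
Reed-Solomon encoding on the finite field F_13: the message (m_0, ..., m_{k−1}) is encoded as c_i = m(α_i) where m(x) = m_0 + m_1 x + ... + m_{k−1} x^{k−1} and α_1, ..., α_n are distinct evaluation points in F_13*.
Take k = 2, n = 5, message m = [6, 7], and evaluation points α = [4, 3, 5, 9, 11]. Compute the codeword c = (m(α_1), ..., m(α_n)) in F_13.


c = [8, 1, 2, 4, 5]

Message polynomial: m(x) = 6 + 7·x (mod 13).
For each evaluation point α_i, compute m(α_i) mod 13:
  α_1 = 4: Horner steps 7 → 8, so m(4) = 8.
  α_2 = 3: Horner steps 7 → 1, so m(3) = 1.
  α_3 = 5: Horner steps 7 → 2, so m(5) = 2.
  α_4 = 9: Horner steps 7 → 4, so m(9) = 4.
  α_5 = 11: Horner steps 7 → 5, so m(11) = 5.
Codeword c = [8, 1, 2, 4, 5] ∈ F_13^5.


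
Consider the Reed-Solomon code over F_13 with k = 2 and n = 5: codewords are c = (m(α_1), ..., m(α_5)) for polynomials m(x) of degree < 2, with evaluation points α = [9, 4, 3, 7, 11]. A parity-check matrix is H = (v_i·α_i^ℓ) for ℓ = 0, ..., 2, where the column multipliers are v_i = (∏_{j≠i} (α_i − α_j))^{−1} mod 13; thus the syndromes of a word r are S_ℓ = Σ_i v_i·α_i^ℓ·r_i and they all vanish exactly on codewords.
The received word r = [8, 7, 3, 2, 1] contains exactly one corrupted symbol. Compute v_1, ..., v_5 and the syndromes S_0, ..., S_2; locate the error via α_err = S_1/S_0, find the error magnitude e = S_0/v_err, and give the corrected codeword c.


S = (12, 9, 10), error at position 2, error magnitude e = 1, c = [8, 6, 3, 2, 1].

Step 1: column multipliers v_i = (∏_{j≠i}(α_i − α_j))^{−1} mod 13.
  i = 1 (α = 9): (9−4)(9−3)(9−7)(9−11) = 5·6·2·(−2) = −120 ≡ 10, so v_1 = 10^{−1} = 4 (mod 13).
  i = 2 (α = 4): (4−9)(4−3)(4−7)(4−11) = (−5)·1·(−3)·(−7) = −105 ≡ 12, so v_2 = 12^{−1} = 12 (mod 13).
  i = 3 (α = 3): (3−9)(3−4)(3−7)(3−11) = (−6)·(−1)·(−4)·(−8) = 192 ≡ 10, so v_3 = 10^{−1} = 4 (mod 13).
  i = 4 (α = 7): (7−9)(7−4)(7−3)(7−11) = (−2)·3·4·(−4) = 96 ≡ 5, so v_4 = 5^{−1} = 8 (mod 13).
  i = 5 (α = 11): (11−9)(11−4)(11−3)(11−7) = 2·7·8·4 = 448 ≡ 6, so v_5 = 6^{−1} = 11 (mod 13).
  v = [4, 12, 4, 8, 11].
Step 2: syndromes of r = [8, 7, 3, 2, 1] (all sums mod 13).
  S_0 = Σ v_i r_i = 4·8 + 12·7 + 4·3 + 8·2 + 11·1 = 155 ≡ 12.
  S_1 = Σ v_i α_i r_i = 4·9·8 + 12·4·7 + 4·3·3 + 8·7·2 + 11·11·1 = 893 ≡ 9.
  α_i^2 mod 13 = [3, 3, 9, 10, 4].
  S_2 = Σ v_i α_i^2 r_i = 4·3·8 + 12·3·7 + 4·9·3 + 8·10·2 + 11·4·1 = 660 ≡ 10.
  S = (12, 9, 10) ≠ 0, so r is not a codeword (an error is present).
Step 3: locate the error. For a single error e at position i, S_ℓ = v_i·e·α_i^ℓ, so α_err = S_1/S_0.
  S_0^{−1} = 12^{−1} = 12 (mod 13), so α_err = 9·12 = 108 ≡ 4 = α_2. Error position i = 2.
  Consistency check: S_2/S_1 = 10·3 = 30 ≡ 4 = α_err ✓ (single-error assumption holds).
Step 4: error magnitude e = S_0/v_2 = S_0·∏_{j≠2}(α_2 − α_j) = 12·12 = 144 ≡ 1 (mod 13).
Step 5: correct position 2: c_2 = r_2 − e = 7 − 1 ≡ 6 (mod 13). Hence c = [8, 6, 3, 2, 1].
  Check: interpolating c through the α_i gives m(x) = 7 + 3·x (degree < 2) with m(α_i) = c_i for every i, so c is indeed a codeword.


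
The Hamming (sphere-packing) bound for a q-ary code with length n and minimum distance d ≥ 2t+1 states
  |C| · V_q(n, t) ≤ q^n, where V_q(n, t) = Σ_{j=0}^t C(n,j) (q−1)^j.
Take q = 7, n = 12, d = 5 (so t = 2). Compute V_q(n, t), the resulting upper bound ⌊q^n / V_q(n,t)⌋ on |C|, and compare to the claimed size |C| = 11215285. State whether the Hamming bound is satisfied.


V_q(n, t) = 2449, q^n = 13841287201, Hamming bound = 5651811, |C| = 11215285 > bound (violated).

Step 1: Compute V_q(n, t) = Σ_{j=0}^2 C(n, j) (q−1)^j.
  j = 0: C(12,0)·(6)^0 = 1·1 = 1.
  j = 1: C(12,1)·(6)^1 = 12·6 = 72.
  j = 2: C(12,2)·(6)^2 = 66·36 = 2376.
  V_q(n, t) = 1 + 72 + 2376 = 2449.
Step 2: q^n = 7^12 = 13841287201.
Step 3: Hamming bound ⌊q^n / V_q(n,t)⌋ = ⌊13841287201/2449⌋ = 5651811.
Step 4: Compare |C| = 11215285 to 5651811: violated.
The claimed |C| lies above the Hamming bound, so no 7-ary code of length 12 with d ≥ 5 can have 11215285 codewords.
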